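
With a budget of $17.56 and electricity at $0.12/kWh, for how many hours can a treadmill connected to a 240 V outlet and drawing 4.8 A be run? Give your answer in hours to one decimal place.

127.0 h

Power = 4.8 A × 240 V = 1152 W = 1.152 kW
Energy available = $17.56 ÷ $0.12/kWh = 146.3333 kWh
Hours = 146.3333 kWh ÷ 1.152 kW = 127.0 h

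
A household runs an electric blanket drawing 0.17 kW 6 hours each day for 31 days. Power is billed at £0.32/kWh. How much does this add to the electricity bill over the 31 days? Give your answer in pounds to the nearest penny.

£10.12

Runtime = 6 h/day × 31 days = 186 h
Energy = 0.17 kW × 186 h = 31.62 kWh
Cost = 31.62 kWh × £0.32/kWh = £10.12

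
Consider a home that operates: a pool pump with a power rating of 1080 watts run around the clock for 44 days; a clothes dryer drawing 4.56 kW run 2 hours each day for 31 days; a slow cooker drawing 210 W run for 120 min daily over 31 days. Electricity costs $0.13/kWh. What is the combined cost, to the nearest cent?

pool pump: Runtime = 24 h × 44 = 1056 h
pool pump: 1.08 kW × 1056 h = 1140.48 kWh
clothes dryer: Runtime = 2 h/day × 31 days = 62 h
clothes dryer: 4.56 kW × 62 h = 282.72 kWh
slow cooker: Runtime = 120 min × 31 = 3720 min = 62 h
slow cooker: 0.21 kW × 62 h = 13.02 kWh
Total energy = 1436.22 kWh
Cost = 1436.22 × $0.13 = $186.71

$186.71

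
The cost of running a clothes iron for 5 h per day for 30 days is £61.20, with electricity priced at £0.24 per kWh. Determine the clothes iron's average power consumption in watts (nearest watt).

1700 W

Energy = £61.20 ÷ £0.24/kWh = 255 kWh
Runtime = 5 h/day × 30 days = 150 h
Power = 255 kWh ÷ 150 h = 1.7 kW = 1700 W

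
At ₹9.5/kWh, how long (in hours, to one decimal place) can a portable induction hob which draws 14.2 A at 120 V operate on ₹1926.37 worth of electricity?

Power = 14.2 A × 120 V = 1704 W = 1.704 kW
Energy available = ₹1926.37 ÷ ₹9.5/kWh = 202.7758 kWh
Hours = 202.7758 kWh ÷ 1.704 kW = 119.0 h

119.0 h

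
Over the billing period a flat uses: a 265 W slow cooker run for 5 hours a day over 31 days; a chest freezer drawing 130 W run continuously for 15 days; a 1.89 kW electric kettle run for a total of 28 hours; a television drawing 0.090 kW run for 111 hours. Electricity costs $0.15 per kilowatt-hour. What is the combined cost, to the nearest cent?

slow cooker: Runtime = 5 h/day × 31 days = 155 h
slow cooker: 0.265 kW × 155 h = 41.075 kWh
chest freezer: Runtime = 24 h × 15 = 360 h
chest freezer: 0.13 kW × 360 h = 46.8 kWh
electric kettle: 1.89 kW × 28 h = 52.92 kWh
television: 0.09 kW × 111 h = 9.99 kWh
Total energy = 150.785 kWh
Cost = 150.785 × $0.15 = $22.62

$22.62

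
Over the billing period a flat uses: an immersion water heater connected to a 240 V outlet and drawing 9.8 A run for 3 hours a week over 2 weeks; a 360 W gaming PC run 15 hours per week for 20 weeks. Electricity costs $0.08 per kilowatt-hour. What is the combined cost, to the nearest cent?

$9.77

immersion water heater: Power = 9.8 A × 240 V = 2352 W = 2.352 kW
immersion water heater: Runtime = 3 h/week × 2 weeks = 6 h
immersion water heater: 2.352 kW × 6 h = 14.112 kWh
gaming PC: Runtime = 15 h/week × 20 weeks = 300 h
gaming PC: 0.36 kW × 300 h = 108 kWh
Total energy = 122.112 kWh
Cost = 122.112 × $0.08 = $9.77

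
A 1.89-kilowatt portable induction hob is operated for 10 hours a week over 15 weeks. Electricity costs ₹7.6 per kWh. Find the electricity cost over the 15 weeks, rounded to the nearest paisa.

₹2154.60

Runtime = 10 h/week × 15 weeks = 150 h
Energy = 1.89 kW × 150 h = 283.5 kWh
Cost = 283.5 kWh × ₹7.6/kWh = ₹2154.60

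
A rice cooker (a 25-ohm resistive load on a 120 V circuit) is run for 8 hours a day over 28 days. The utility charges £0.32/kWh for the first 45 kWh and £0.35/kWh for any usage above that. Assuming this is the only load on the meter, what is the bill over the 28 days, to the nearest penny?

£43.81

Power = V²/R = 120²/25 = 576 W = 0.576 kW
Runtime = 8 h/day × 28 days = 224 h
Energy = 0.576 kW × 224 h = 129.024 kWh
Tier 1 (0–45 kWh): 45 × £0.32 = £14.4
Above 45 kWh: 84.024 × £0.35 = £29.4084
Bill = £43.81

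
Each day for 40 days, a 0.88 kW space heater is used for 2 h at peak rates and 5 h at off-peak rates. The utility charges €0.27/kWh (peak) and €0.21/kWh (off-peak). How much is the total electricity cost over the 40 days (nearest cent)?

Peak energy = 0.88 kW × 2 h × 40 = 70.4 kWh
Off-peak energy = 0.88 kW × 5 h × 40 = 176 kWh
Cost = 70.4 × €0.27 + 176 × €0.21 = €19.008 + €36.96 = €55.97

€55.97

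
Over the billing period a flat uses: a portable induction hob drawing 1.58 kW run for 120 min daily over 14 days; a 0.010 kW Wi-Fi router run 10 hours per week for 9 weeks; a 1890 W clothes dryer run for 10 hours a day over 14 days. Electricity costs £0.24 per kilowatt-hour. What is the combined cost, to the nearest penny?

£74.34

portable induction hob: Runtime = 120 min × 14 = 1680 min = 28 h
portable induction hob: 1.58 kW × 28 h = 44.24 kWh
Wi-Fi router: Runtime = 10 h/week × 9 weeks = 90 h
Wi-Fi router: 0.01 kW × 90 h = 0.9 kWh
clothes dryer: Runtime = 10 h/day × 14 days = 140 h
clothes dryer: 1.89 kW × 140 h = 264.6 kWh
Total energy = 309.74 kWh
Cost = 309.74 × £0.24 = £74.34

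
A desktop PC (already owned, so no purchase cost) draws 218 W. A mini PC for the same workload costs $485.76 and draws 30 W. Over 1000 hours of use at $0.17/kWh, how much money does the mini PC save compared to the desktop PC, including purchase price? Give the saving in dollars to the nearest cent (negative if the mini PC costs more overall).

-$453.80

desktop PC: $0.00 + (218/1000) kW × 1000 h × $0.17 = $0.00 + $37.06 = $37.06
mini PC: $485.76 + (30/1000) kW × 1000 h × $0.17 = $485.76 + $5.1 = $490.86
Saving = $37.06 − $490.86 = −$453.8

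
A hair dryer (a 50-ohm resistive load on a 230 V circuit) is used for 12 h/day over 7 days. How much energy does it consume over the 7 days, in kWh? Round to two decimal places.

Power = V²/R = 230²/50 = 1058 W = 1.058 kW
Runtime = 12 h/day × 7 days = 84 h
Energy = 1.058 kW × 84 h = 88.872 kWh ≈ 88.87 kWh

88.87 kWh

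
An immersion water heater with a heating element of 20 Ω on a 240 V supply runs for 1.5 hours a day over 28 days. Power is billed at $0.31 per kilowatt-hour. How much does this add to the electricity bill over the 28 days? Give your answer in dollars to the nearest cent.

Power = V²/R = 240²/20 = 2880 W = 2.88 kW
Runtime = 1.5 h/day × 28 days = 42 h
Energy = 2.88 kW × 42 h = 120.96 kWh
Cost = 120.96 kWh × $0.31/kWh = $37.50

$37.50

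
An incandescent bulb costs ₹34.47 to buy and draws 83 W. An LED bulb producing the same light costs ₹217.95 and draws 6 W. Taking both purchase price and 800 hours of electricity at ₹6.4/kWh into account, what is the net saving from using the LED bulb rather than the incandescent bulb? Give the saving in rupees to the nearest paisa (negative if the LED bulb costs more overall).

₹210.76

incandescent bulb: ₹34.47 + (83/1000) kW × 800 h × ₹6.4 = ₹34.47 + ₹424.96 = ₹459.43
LED bulb: ₹217.95 + (6/1000) kW × 800 h × ₹6.4 = ₹217.95 + ₹30.72 = ₹248.67
Saving = ₹459.43 − ₹248.67 = ₹210.76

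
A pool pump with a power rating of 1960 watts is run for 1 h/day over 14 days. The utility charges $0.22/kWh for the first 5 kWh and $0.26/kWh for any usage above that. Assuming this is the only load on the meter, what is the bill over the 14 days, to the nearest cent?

$6.93

Runtime = 1 h/day × 14 days = 14 h
Energy = 1.96 kW × 14 h = 27.44 kWh
Tier 1 (0–5 kWh): 5 × $0.22 = $1.1
Above 5 kWh: 22.44 × $0.26 = $5.8344
Bill = $6.93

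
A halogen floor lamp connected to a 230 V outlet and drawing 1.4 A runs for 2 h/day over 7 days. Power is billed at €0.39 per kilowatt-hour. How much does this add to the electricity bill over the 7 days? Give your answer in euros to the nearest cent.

€1.76

Power = 1.4 A × 230 V = 322 W = 0.322 kW
Runtime = 2 h/day × 7 days = 14 h
Energy = 0.322 kW × 14 h = 4.508 kWh
Cost = 4.508 kWh × €0.39/kWh = €1.76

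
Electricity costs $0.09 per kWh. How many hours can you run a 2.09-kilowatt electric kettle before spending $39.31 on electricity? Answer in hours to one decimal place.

Energy available = $39.31 ÷ $0.09/kWh = 436.7778 kWh
Hours = 436.7778 kWh ÷ 2.09 kW = 209.0 h

209.0 h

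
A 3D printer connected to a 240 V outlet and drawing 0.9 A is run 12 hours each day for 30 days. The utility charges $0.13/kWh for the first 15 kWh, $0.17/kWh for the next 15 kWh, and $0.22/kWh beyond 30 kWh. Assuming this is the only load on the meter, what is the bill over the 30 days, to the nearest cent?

$15.01

Power = 0.9 A × 240 V = 216 W = 0.216 kW
Runtime = 12 h/day × 30 days = 360 h
Energy = 0.216 kW × 360 h = 77.76 kWh
Tier 1 (0–15 kWh): 15 × $0.13 = $1.95
Tier 2 (15–30 kWh): 15 × $0.17 = $2.55
Above 30 kWh: 47.76 × $0.22 = $10.5072
Bill = $15.01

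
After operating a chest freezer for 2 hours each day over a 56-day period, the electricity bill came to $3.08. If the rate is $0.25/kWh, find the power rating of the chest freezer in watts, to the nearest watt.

Energy = $3.08 ÷ $0.25/kWh = 12.32 kWh
Runtime = 2 h/day × 56 days = 112 h
Power = 12.32 kWh ÷ 112 h = 0.11 kW = 110 W

110 W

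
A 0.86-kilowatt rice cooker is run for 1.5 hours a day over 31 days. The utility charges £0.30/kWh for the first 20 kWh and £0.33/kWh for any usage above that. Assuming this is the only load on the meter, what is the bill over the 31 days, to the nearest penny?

Runtime = 1.5 h/day × 31 days = 46.5 h
Energy = 0.86 kW × 46.5 h = 39.99 kWh
Tier 1 (0–20 kWh): 20 × £0.30 = £6
Above 20 kWh: 19.99 × £0.33 = £6.5967
Bill = £12.60

£12.60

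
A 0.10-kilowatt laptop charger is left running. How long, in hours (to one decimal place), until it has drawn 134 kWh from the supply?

1340.0 h

Hours = 134 kWh ÷ 0.1 kW = 1340.0 h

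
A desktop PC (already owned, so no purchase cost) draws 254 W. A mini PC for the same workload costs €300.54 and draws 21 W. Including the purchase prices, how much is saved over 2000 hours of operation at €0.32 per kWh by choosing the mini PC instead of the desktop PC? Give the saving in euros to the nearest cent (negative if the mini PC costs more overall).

desktop PC: €0.00 + (254/1000) kW × 2000 h × €0.32 = €0.00 + €162.56 = €162.56
mini PC: €300.54 + (21/1000) kW × 2000 h × €0.32 = €300.54 + €13.44 = €313.98
Saving = €162.56 − €313.98 = −€151.42

-€151.42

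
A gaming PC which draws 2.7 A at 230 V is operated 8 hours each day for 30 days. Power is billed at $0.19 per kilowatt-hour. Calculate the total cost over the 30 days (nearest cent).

$28.32

Power = 2.7 A × 230 V = 621 W = 0.621 kW
Runtime = 8 h/day × 30 days = 240 h
Energy = 0.621 kW × 240 h = 149.04 kWh
Cost = 149.04 kWh × $0.19/kWh = $28.32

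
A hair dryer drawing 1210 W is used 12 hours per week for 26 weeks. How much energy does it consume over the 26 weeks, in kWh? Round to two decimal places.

Runtime = 12 h/week × 26 weeks = 312 h
Energy = 1.21 kW × 312 h = 377.52 kWh

377.52 kWh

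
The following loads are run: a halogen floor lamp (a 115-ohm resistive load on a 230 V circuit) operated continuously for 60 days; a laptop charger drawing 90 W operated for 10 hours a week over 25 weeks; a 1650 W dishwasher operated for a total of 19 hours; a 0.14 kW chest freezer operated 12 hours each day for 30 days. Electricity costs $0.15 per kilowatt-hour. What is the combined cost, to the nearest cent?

halogen floor lamp: Power = V²/R = 230²/115 = 460 W = 0.46 kW
halogen floor lamp: Runtime = 24 h × 60 = 1440 h
halogen floor lamp: 0.46 kW × 1440 h = 662.4 kWh
laptop charger: Runtime = 10 h/week × 25 weeks = 250 h
laptop charger: 0.09 kW × 250 h = 22.5 kWh
dishwasher: 1.65 kW × 19 h = 31.35 kWh
chest freezer: Runtime = 12 h/day × 30 days = 360 h
chest freezer: 0.14 kW × 360 h = 50.4 kWh
Total energy = 766.65 kWh
Cost = 766.65 × $0.15 = $115.00

$115.00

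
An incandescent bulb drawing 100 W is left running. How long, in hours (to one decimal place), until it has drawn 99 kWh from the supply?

990.0 h

Hours = 99 kWh ÷ 0.1 kW = 990.0 h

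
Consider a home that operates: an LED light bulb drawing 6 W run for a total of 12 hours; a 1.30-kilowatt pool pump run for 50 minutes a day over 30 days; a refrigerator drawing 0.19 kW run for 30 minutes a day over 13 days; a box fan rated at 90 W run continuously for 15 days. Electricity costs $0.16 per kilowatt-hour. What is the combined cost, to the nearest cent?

$10.59

LED light bulb: 0.006 kW × 12 h = 0.072 kWh
pool pump: Runtime = 50 min × 30 = 1500 min = 25 h
pool pump: 1.3 kW × 25 h = 32.5 kWh
refrigerator: Runtime = 30 min × 13 = 390 min = 6.5 h
refrigerator: 0.19 kW × 6.5 h = 1.235 kWh
box fan: Runtime = 24 h × 15 = 360 h
box fan: 0.09 kW × 360 h = 32.4 kWh
Total energy = 66.207 kWh
Cost = 66.207 × $0.16 = $10.59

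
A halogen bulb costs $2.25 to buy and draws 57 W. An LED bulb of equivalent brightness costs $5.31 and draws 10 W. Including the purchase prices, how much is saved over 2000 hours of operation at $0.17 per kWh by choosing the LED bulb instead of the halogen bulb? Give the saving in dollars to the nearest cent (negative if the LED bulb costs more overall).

$12.92

halogen bulb: $2.25 + (57/1000) kW × 2000 h × $0.17 = $2.25 + $19.38 = $21.63
LED bulb: $5.31 + (10/1000) kW × 2000 h × $0.17 = $5.31 + $3.4 = $8.71
Saving = $21.63 − $8.71 = $12.92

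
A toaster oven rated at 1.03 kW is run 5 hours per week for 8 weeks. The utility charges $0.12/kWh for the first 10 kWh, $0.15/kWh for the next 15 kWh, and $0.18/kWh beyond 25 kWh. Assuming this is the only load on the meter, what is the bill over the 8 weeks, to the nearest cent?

Runtime = 5 h/week × 8 weeks = 40 h
Energy = 1.03 kW × 40 h = 41.2 kWh
Tier 1 (0–10 kWh): 10 × $0.12 = $1.2
Tier 2 (10–25 kWh): 15 × $0.15 = $2.25
Above 25 kWh: 16.2 × $0.18 = $2.916
Bill = $6.37

$6.37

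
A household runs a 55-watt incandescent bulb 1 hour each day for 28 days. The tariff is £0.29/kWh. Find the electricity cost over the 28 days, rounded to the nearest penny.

Runtime = 1 h/day × 28 days = 28 h
Energy = 0.055 kW × 28 h = 1.54 kWh
Cost = 1.54 kWh × £0.29/kWh = £0.45

£0.45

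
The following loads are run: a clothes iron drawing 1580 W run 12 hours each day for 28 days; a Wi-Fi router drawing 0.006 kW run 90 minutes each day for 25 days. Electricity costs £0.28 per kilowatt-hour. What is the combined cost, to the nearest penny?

clothes iron: Runtime = 12 h/day × 28 days = 336 h
clothes iron: 1.58 kW × 336 h = 530.88 kWh
Wi-Fi router: Runtime = 90 min × 25 = 2250 min = 37.5 h
Wi-Fi router: 0.006 kW × 37.5 h = 0.225 kWh
Total energy = 531.105 kWh
Cost = 531.105 × £0.28 = £148.71

£148.71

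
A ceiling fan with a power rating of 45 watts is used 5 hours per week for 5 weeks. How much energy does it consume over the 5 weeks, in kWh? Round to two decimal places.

Runtime = 5 h/week × 5 weeks = 25 h
Energy = 0.045 kW × 25 h = 1.125 kWh ≈ 1.13 kWh

1.13 kWh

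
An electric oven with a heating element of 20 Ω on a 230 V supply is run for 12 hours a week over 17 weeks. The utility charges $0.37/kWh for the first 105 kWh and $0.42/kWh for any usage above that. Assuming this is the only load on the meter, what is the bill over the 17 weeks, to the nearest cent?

Power = V²/R = 230²/20 = 2645 W = 2.645 kW
Runtime = 12 h/week × 17 weeks = 204 h
Energy = 2.645 kW × 204 h = 539.58 kWh
Tier 1 (0–105 kWh): 105 × $0.37 = $38.85
Above 105 kWh: 434.58 × $0.42 = $182.5236
Bill = $221.37

$221.37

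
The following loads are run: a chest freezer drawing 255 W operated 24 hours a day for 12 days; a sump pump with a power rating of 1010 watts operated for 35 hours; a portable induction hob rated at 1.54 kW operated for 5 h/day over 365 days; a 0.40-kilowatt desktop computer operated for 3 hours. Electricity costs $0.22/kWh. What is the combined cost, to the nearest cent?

$642.51

chest freezer: Runtime = 24 h × 12 = 288 h
chest freezer: 0.255 kW × 288 h = 73.44 kWh
sump pump: 1.01 kW × 35 h = 35.35 kWh
portable induction hob: Runtime = 5 h/day × 365 days = 1825 h
portable induction hob: 1.54 kW × 1825 h = 2810.5 kWh
desktop computer: 0.4 kW × 3 h = 1.2 kWh
Total energy = 2920.49 kWh
Cost = 2920.49 × $0.22 = $642.51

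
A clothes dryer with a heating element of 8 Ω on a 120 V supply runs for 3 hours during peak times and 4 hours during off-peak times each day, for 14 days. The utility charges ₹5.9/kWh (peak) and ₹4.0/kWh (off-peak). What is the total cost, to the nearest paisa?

₹849.24

Power = V²/R = 120²/8 = 1800 W = 1.8 kW
Peak energy = 1.8 kW × 3 h × 14 = 75.6 kWh
Off-peak energy = 1.8 kW × 4 h × 14 = 100.8 kWh
Cost = 75.6 × ₹5.9 + 100.8 × ₹4.0 = ₹446.04 + ₹403.2 = ₹849.24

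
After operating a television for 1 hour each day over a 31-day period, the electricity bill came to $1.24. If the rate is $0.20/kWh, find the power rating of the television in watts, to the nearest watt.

200 W

Energy = $1.24 ÷ $0.20/kWh = 6.2 kWh
Runtime = 1 h/day × 31 days = 31 h
Power = 6.2 kWh ÷ 31 h = 0.2 kW = 200 W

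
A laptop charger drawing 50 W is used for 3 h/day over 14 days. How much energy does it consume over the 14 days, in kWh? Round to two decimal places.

Runtime = 3 h/day × 14 days = 42 h
Energy = 0.05 kW × 42 h = 2.1 kWh

2.10 kWh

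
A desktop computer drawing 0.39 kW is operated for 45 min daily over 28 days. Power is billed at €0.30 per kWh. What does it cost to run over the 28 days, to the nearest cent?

Runtime = 45 min × 28 = 1260 min = 21 h
Energy = 0.39 kW × 21 h = 8.19 kWh
Cost = 8.19 kWh × €0.30/kWh = €2.46

€2.46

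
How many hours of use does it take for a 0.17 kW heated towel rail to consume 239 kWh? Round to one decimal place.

1405.9 h

Hours = 239 kWh ÷ 0.17 kW = 1405.9 h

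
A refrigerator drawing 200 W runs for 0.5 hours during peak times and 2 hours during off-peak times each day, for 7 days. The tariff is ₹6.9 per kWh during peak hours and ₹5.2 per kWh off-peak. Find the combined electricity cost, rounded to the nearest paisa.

Peak energy = 0.2 kW × 0.5 h × 7 = 0.7 kWh
Off-peak energy = 0.2 kW × 2 h × 7 = 2.8 kWh
Cost = 0.7 × ₹6.9 + 2.8 × ₹5.2 = ₹4.83 + ₹14.56 = ₹19.39

₹19.39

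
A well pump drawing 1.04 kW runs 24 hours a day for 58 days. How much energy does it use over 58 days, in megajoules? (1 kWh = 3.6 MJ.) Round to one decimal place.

5211.6 MJ

Runtime = 24 h × 58 = 1392 h
Energy = 1.04 kW × 1392 h = 1447.68 kWh
= 1447.68 × 3.6 MJ = 5211.6 MJ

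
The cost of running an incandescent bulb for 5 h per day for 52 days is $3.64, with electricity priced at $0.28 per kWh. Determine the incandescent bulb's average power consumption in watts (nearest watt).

50 W

Energy = $3.64 ÷ $0.28/kWh = 13 kWh
Runtime = 5 h/day × 52 days = 260 h
Power = 13 kWh ÷ 260 h = 0.05 kW = 50 W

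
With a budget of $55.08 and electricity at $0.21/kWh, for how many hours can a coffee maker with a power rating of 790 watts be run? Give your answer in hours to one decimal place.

Energy available = $55.08 ÷ $0.21/kWh = 262.2857 kWh
Hours = 262.2857 kWh ÷ 0.79 kW = 332.0 h

332.0 h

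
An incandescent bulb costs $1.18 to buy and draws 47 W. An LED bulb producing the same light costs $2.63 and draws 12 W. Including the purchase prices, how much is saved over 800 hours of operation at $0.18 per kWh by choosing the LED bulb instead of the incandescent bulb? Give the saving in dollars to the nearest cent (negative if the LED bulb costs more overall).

$3.59

incandescent bulb: $1.18 + (47/1000) kW × 800 h × $0.18 = $1.18 + $6.768 = $7.948
LED bulb: $2.63 + (12/1000) kW × 800 h × $0.18 = $2.63 + $1.728 = $4.358
Saving = $7.948 − $4.358 = $3.59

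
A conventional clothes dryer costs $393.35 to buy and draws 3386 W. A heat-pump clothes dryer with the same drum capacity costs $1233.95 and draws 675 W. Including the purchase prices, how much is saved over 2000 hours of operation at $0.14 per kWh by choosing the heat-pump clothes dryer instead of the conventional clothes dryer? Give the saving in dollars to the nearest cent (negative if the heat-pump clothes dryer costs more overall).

conventional clothes dryer: $393.35 + (3386/1000) kW × 2000 h × $0.14 = $393.35 + $948.08 = $1341.43
heat-pump clothes dryer: $1233.95 + (675/1000) kW × 2000 h × $0.14 = $1233.95 + $189 = $1422.95
Saving = $1341.43 − $1422.95 = −$81.52

-$81.52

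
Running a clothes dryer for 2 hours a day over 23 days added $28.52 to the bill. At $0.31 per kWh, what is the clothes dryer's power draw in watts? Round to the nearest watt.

Energy = $28.52 ÷ $0.31/kWh = 92 kWh
Runtime = 2 h/day × 23 days = 46 h
Power = 92 kWh ÷ 46 h = 2 kW = 2000 W

2000 W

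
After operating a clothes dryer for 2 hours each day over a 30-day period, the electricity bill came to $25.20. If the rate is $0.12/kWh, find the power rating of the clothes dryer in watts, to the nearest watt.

Energy = $25.20 ÷ $0.12/kWh = 210 kWh
Runtime = 2 h/day × 30 days = 60 h
Power = 210 kWh ÷ 60 h = 3.5 kW = 3500 W

3500 W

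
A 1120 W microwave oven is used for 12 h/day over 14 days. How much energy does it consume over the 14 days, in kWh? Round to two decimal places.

188.16 kWh

Runtime = 12 h/day × 14 days = 168 h
Energy = 1.12 kW × 168 h = 188.16 kWh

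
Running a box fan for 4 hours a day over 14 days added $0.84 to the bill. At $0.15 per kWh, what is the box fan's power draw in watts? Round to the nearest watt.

100 W

Energy = $0.84 ÷ $0.15/kWh = 5.6 kWh
Runtime = 4 h/day × 14 days = 56 h
Power = 5.6 kWh ÷ 56 h = 0.1 kW = 100 W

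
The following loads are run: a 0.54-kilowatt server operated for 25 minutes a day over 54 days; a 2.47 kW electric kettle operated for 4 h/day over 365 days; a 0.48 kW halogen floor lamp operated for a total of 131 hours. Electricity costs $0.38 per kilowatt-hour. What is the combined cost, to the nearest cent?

$1398.87

server: Runtime = 25 min × 54 = 1350 min = 22.5 h
server: 0.54 kW × 22.5 h = 12.15 kWh
electric kettle: Runtime = 4 h/day × 365 days = 1460 h
electric kettle: 2.47 kW × 1460 h = 3606.2 kWh
halogen floor lamp: 0.48 kW × 131 h = 62.88 kWh
Total energy = 3681.23 kWh
Cost = 3681.23 × $0.38 = $1398.87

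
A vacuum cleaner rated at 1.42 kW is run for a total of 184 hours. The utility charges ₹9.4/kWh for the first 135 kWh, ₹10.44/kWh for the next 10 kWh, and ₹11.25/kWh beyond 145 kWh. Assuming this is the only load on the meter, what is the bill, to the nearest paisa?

Energy = 1.42 kW × 184 h = 261.28 kWh
Tier 1 (0–135 kWh): 135 × ₹9.4 = ₹1269
Tier 2 (135–145 kWh): 10 × ₹10.44 = ₹104.4
Above 145 kWh: 116.28 × ₹11.25 = ₹1308.15
Bill = ₹2681.55

₹2681.55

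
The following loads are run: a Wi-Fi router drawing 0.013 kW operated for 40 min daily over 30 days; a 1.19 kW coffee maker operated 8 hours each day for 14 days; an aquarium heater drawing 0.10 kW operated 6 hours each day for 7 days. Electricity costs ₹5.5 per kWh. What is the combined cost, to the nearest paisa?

Wi-Fi router: Runtime = 40 min × 30 = 1200 min = 20 h
Wi-Fi router: 0.013 kW × 20 h = 0.26 kWh
coffee maker: Runtime = 8 h/day × 14 days = 112 h
coffee maker: 1.19 kW × 112 h = 133.28 kWh
aquarium heater: Runtime = 6 h/day × 7 days = 42 h
aquarium heater: 0.1 kW × 42 h = 4.2 kWh
Total energy = 137.74 kWh
Cost = 137.74 × ₹5.5 = ₹757.57

₹757.57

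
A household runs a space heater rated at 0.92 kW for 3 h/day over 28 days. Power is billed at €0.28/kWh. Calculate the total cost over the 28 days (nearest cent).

€21.64

Runtime = 3 h/day × 28 days = 84 h
Energy = 0.92 kW × 84 h = 77.28 kWh
Cost = 77.28 kWh × €0.28/kWh = €21.64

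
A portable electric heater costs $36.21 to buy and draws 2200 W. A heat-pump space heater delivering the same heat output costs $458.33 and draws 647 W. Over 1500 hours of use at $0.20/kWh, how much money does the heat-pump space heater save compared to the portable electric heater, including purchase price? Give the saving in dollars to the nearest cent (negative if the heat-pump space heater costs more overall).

portable electric heater: $36.21 + (2200/1000) kW × 1500 h × $0.20 = $36.21 + $660 = $696.21
heat-pump space heater: $458.33 + (647/1000) kW × 1500 h × $0.20 = $458.33 + $194.1 = $652.43
Saving = $696.21 − $652.43 = $43.78

$43.78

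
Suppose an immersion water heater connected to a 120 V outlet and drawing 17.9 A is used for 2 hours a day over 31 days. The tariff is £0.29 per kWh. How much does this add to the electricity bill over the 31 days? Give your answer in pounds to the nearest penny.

£38.62

Power = 17.9 A × 120 V = 2148 W = 2.148 kW
Runtime = 2 h/day × 31 days = 62 h
Energy = 2.148 kW × 62 h = 133.176 kWh
Cost = 133.176 kWh × £0.29/kWh = £38.62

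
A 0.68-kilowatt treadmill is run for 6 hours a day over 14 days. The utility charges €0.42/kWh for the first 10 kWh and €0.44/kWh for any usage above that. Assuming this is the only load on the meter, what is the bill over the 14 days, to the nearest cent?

€24.93

Runtime = 6 h/day × 14 days = 84 h
Energy = 0.68 kW × 84 h = 57.12 kWh
Tier 1 (0–10 kWh): 10 × €0.42 = €4.2
Above 10 kWh: 47.12 × €0.44 = €20.7328
Bill = €24.93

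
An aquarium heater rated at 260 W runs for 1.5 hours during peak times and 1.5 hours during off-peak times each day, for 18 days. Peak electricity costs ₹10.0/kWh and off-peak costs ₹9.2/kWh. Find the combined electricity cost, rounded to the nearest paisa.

₹134.78

Peak energy = 0.26 kW × 1.5 h × 18 = 7.02 kWh
Off-peak energy = 0.26 kW × 1.5 h × 18 = 7.02 kWh
Cost = 7.02 × ₹10.0 + 7.02 × ₹9.2 = ₹70.2 + ₹64.584 = ₹134.78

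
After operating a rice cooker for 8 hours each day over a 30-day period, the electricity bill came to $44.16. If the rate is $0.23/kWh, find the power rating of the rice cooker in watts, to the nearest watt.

Energy = $44.16 ÷ $0.23/kWh = 192 kWh
Runtime = 8 h/day × 30 days = 240 h
Power = 192 kWh ÷ 240 h = 0.8 kW = 800 W

800 W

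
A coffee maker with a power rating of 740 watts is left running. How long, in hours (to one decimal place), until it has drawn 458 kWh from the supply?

618.9 h

Hours = 458 kWh ÷ 0.74 kW = 618.9 h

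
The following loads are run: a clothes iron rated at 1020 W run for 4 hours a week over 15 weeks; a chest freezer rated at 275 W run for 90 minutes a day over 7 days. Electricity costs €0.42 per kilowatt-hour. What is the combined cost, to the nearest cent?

clothes iron: Runtime = 4 h/week × 15 weeks = 60 h
clothes iron: 1.02 kW × 60 h = 61.2 kWh
chest freezer: Runtime = 90 min × 7 = 630 min = 10.5 h
chest freezer: 0.275 kW × 10.5 h = 2.8875 kWh
Total energy = 64.0875 kWh
Cost = 64.0875 × €0.42 = €26.92

€26.92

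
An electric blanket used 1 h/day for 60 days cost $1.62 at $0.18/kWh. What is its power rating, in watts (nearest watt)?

150 W

Energy = $1.62 ÷ $0.18/kWh = 9 kWh
Runtime = 1 h/day × 60 days = 60 h
Power = 9 kWh ÷ 60 h = 0.15 kW = 150 W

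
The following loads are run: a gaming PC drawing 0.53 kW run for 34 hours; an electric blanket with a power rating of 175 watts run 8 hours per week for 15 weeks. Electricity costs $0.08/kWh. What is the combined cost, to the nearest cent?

gaming PC: 0.53 kW × 34 h = 18.02 kWh
electric blanket: Runtime = 8 h/week × 15 weeks = 120 h
electric blanket: 0.175 kW × 120 h = 21 kWh
Total energy = 39.02 kWh
Cost = 39.02 × $0.08 = $3.12

$3.12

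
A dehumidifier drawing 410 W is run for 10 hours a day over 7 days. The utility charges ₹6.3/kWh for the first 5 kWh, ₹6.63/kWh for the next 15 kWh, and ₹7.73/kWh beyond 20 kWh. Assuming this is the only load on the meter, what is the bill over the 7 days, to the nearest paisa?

₹198.20

Runtime = 10 h/day × 7 days = 70 h
Energy = 0.41 kW × 70 h = 28.7 kWh
Tier 1 (0–5 kWh): 5 × ₹6.3 = ₹31.5
Tier 2 (5–20 kWh): 15 × ₹6.63 = ₹99.45
Above 20 kWh: 8.7 × ₹7.73 = ₹67.251
Bill = ₹198.20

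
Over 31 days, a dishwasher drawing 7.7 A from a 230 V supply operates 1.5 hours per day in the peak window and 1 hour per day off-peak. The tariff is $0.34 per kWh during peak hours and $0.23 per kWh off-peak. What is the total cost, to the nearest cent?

$40.63

Power = 7.7 A × 230 V = 1771 W = 1.771 kW
Peak energy = 1.771 kW × 1.5 h × 31 = 82.3515 kWh
Off-peak energy = 1.771 kW × 1 h × 31 = 54.901 kWh
Cost = 82.3515 × $0.34 + 54.901 × $0.23 = $27.99951 + $12.62723 = $40.63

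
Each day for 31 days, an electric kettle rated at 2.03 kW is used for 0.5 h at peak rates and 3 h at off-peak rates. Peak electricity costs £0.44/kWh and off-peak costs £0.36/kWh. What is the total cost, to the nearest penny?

Peak energy = 2.03 kW × 0.5 h × 31 = 31.465 kWh
Off-peak energy = 2.03 kW × 3 h × 31 = 188.79 kWh
Cost = 31.465 × £0.44 + 188.79 × £0.36 = £13.8446 + £67.9644 = £81.81

£81.81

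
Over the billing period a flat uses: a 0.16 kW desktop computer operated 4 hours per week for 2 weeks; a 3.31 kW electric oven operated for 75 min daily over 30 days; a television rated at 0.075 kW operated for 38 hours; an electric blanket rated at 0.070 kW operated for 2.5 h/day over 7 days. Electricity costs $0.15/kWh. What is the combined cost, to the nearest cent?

desktop computer: Runtime = 4 h/week × 2 weeks = 8 h
desktop computer: 0.16 kW × 8 h = 1.28 kWh
electric oven: Runtime = 75 min × 30 = 2250 min = 37.5 h
electric oven: 3.31 kW × 37.5 h = 124.125 kWh
television: 0.075 kW × 38 h = 2.85 kWh
electric blanket: Runtime = 2.5 h/day × 7 days = 17.5 h
electric blanket: 0.07 kW × 17.5 h = 1.225 kWh
Total energy = 129.48 kWh
Cost = 129.48 × $0.15 = $19.42

$19.42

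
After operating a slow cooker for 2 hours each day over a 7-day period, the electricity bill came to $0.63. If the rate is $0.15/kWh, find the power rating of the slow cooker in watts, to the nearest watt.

Energy = $0.63 ÷ $0.15/kWh = 4.2 kWh
Runtime = 2 h/day × 7 days = 14 h
Power = 4.2 kWh ÷ 14 h = 0.3 kW = 300 W

300 W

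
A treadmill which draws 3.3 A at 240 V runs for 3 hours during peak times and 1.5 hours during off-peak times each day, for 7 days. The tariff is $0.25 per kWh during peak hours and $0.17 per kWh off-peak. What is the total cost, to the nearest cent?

$5.57

Power = 3.3 A × 240 V = 792 W = 0.792 kW
Peak energy = 0.792 kW × 3 h × 7 = 16.632 kWh
Off-peak energy = 0.792 kW × 1.5 h × 7 = 8.316 kWh
Cost = 16.632 × $0.25 + 8.316 × $0.17 = $4.158 + $1.41372 = $5.57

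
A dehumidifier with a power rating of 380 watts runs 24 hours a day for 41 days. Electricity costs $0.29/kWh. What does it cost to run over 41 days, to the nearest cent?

Runtime = 24 h × 41 = 984 h
Energy = 0.38 kW × 984 h = 373.92 kWh
Cost = 373.92 kWh × $0.29/kWh = $108.44

$108.44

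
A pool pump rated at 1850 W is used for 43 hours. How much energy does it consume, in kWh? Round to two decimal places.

Energy = 1.85 kW × 43 h = 79.55 kWh

79.55 kWh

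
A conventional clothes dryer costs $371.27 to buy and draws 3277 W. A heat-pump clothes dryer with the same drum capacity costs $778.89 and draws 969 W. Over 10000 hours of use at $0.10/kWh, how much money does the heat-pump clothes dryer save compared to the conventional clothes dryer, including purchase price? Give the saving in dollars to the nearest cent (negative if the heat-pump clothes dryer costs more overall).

conventional clothes dryer: $371.27 + (3277/1000) kW × 10000 h × $0.10 = $371.27 + $3277 = $3648.27
heat-pump clothes dryer: $778.89 + (969/1000) kW × 10000 h × $0.10 = $778.89 + $969 = $1747.89
Saving = $3648.27 − $1747.89 = $1900.38

$1900.38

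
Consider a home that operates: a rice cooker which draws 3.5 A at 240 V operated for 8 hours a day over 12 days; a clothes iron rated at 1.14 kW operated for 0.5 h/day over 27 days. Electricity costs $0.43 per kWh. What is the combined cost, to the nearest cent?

rice cooker: Power = 3.5 A × 240 V = 840 W = 0.84 kW
rice cooker: Runtime = 8 h/day × 12 days = 96 h
rice cooker: 0.84 kW × 96 h = 80.64 kWh
clothes iron: Runtime = 0.5 h/day × 27 days = 13.5 h
clothes iron: 1.14 kW × 13.5 h = 15.39 kWh
Total energy = 96.03 kWh
Cost = 96.03 × $0.43 = $41.29

$41.29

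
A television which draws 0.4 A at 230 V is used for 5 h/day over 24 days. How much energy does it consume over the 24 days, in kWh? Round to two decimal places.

11.04 kWh

Power = 0.4 A × 230 V = 92 W = 0.092 kW
Runtime = 5 h/day × 24 days = 120 h
Energy = 0.092 kW × 120 h = 11.04 kWh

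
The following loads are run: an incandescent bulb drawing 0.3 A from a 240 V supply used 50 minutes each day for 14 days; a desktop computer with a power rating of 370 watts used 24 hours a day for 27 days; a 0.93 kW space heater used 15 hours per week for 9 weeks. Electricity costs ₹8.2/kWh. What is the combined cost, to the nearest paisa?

incandescent bulb: Power = 0.3 A × 240 V = 72 W = 0.072 kW
incandescent bulb: Runtime = 50 min × 14 = 700 min = 11.666666… h
incandescent bulb: 0.072 kW × 11.666666… h = 0.84 kWh
desktop computer: Runtime = 24 h × 27 = 648 h
desktop computer: 0.37 kW × 648 h = 239.76 kWh
space heater: Runtime = 15 h/week × 9 weeks = 135 h
space heater: 0.93 kW × 135 h = 125.55 kWh
Total energy = 366.15 kWh
Cost = 366.15 × ₹8.2 = ₹3002.43

₹3002.43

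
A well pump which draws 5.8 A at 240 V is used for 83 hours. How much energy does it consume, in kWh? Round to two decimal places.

Power = 5.8 A × 240 V = 1392 W = 1.392 kW
Energy = 1.392 kW × 83 h = 115.536 kWh ≈ 115.54 kWh

115.54 kWh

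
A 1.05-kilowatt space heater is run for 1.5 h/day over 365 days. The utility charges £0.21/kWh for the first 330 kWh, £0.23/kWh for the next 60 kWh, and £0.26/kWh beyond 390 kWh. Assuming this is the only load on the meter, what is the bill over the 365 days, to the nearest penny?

Runtime = 1.5 h/day × 365 days = 547.5 h
Energy = 1.05 kW × 547.5 h = 574.875 kWh
Tier 1 (0–330 kWh): 330 × £0.21 = £69.3
Tier 2 (330–390 kWh): 60 × £0.23 = £13.8
Above 390 kWh: 184.875 × £0.26 = £48.0675
Bill = £131.17

£131.17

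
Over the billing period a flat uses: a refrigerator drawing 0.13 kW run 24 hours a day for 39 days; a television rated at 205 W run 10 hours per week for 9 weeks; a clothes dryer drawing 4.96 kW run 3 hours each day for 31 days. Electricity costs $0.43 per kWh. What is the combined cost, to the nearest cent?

$258.61

refrigerator: Runtime = 24 h × 39 = 936 h
refrigerator: 0.13 kW × 936 h = 121.68 kWh
television: Runtime = 10 h/week × 9 weeks = 90 h
television: 0.205 kW × 90 h = 18.45 kWh
clothes dryer: Runtime = 3 h/day × 31 days = 93 h
clothes dryer: 4.96 kW × 93 h = 461.28 kWh
Total energy = 601.41 kWh
Cost = 601.41 × $0.43 = $258.61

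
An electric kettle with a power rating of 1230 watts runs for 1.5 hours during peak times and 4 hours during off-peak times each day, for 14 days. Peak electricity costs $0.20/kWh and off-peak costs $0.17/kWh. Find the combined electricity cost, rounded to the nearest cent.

$16.88

Peak energy = 1.23 kW × 1.5 h × 14 = 25.83 kWh
Off-peak energy = 1.23 kW × 4 h × 14 = 68.88 kWh
Cost = 25.83 × $0.20 + 68.88 × $0.17 = $5.166 + $11.7096 = $16.88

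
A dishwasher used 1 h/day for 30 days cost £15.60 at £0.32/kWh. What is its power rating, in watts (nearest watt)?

Energy = £15.60 ÷ £0.32/kWh = 48.75 kWh
Runtime = 1 h/day × 30 days = 30 h
Power = 48.75 kWh ÷ 30 h = 1.625 kW = 1625 W

1625 W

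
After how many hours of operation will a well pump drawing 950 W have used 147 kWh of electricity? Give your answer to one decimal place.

154.7 h

Hours = 147 kWh ÷ 0.95 kW = 154.7 h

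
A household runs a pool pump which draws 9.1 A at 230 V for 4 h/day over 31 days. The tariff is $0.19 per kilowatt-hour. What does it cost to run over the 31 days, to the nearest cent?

$49.31

Power = 9.1 A × 230 V = 2093 W = 2.093 kW
Runtime = 4 h/day × 31 days = 124 h
Energy = 2.093 kW × 124 h = 259.532 kWh
Cost = 259.532 kWh × $0.19/kWh = $49.31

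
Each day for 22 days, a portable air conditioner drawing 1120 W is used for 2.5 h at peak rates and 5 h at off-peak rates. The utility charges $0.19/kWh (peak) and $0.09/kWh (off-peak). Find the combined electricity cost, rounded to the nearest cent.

$22.79

Peak energy = 1.12 kW × 2.5 h × 22 = 61.6 kWh
Off-peak energy = 1.12 kW × 5 h × 22 = 123.2 kWh
Cost = 61.6 × $0.19 + 123.2 × $0.09 = $11.704 + $11.088 = $22.79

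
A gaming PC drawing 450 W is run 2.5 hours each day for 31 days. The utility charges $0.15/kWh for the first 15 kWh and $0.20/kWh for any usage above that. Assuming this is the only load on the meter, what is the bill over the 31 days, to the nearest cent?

$6.23

Runtime = 2.5 h/day × 31 days = 77.5 h
Energy = 0.45 kW × 77.5 h = 34.875 kWh
Tier 1 (0–15 kWh): 15 × $0.15 = $2.25
Above 15 kWh: 19.875 × $0.20 = $3.975
Bill = $6.23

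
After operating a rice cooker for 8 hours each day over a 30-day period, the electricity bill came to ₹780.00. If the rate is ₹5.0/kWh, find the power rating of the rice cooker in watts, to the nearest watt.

650 W

Energy = ₹780.00 ÷ ₹5.0/kWh = 156 kWh
Runtime = 8 h/day × 30 days = 240 h
Power = 156 kWh ÷ 240 h = 0.65 kW = 650 W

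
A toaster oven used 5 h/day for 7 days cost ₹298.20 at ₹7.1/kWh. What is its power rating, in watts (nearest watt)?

1200 W

Energy = ₹298.20 ÷ ₹7.1/kWh = 42 kWh
Runtime = 5 h/day × 7 days = 35 h
Power = 42 kWh ÷ 35 h = 1.2 kW = 1200 W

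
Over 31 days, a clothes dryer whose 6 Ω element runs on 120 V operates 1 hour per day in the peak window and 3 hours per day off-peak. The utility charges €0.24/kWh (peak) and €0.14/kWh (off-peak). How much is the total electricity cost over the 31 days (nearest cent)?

€49.10

Power = V²/R = 120²/6 = 2400 W = 2.4 kW
Peak energy = 2.4 kW × 1 h × 31 = 74.4 kWh
Off-peak energy = 2.4 kW × 3 h × 31 = 223.2 kWh
Cost = 74.4 × €0.24 + 223.2 × €0.14 = €17.856 + €31.248 = €49.10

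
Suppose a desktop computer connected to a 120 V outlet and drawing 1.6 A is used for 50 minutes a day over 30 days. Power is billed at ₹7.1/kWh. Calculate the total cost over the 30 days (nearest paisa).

Power = 1.6 A × 120 V = 192 W = 0.192 kW
Runtime = 50 min × 30 = 1500 min = 25 h
Energy = 0.192 kW × 25 h = 4.8 kWh
Cost = 4.8 kWh × ₹7.1/kWh = ₹34.08

₹34.08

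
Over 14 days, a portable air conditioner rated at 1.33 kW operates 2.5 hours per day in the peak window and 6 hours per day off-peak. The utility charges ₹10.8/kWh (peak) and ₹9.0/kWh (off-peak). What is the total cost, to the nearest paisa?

Peak energy = 1.33 kW × 2.5 h × 14 = 46.55 kWh
Off-peak energy = 1.33 kW × 6 h × 14 = 111.72 kWh
Cost = 46.55 × ₹10.8 + 111.72 × ₹9.0 = ₹502.74 + ₹1005.48 = ₹1508.22

₹1508.22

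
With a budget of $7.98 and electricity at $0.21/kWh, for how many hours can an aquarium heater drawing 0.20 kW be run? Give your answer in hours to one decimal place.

190.0 h

Energy available = $7.98 ÷ $0.21/kWh = 38 kWh
Hours = 38 kWh ÷ 0.2 kW = 190.0 h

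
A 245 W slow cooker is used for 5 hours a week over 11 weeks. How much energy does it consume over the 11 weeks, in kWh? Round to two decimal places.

Runtime = 5 h/week × 11 weeks = 55 h
Energy = 0.245 kW × 55 h = 13.475 kWh ≈ 13.48 kWh

13.48 kWh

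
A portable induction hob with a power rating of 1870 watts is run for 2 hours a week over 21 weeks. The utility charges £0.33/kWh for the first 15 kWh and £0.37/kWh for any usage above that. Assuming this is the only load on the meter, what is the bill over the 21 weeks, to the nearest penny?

£28.46

Runtime = 2 h/week × 21 weeks = 42 h
Energy = 1.87 kW × 42 h = 78.54 kWh
Tier 1 (0–15 kWh): 15 × £0.33 = £4.95
Above 15 kWh: 63.54 × £0.37 = £23.5098
Bill = £28.46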